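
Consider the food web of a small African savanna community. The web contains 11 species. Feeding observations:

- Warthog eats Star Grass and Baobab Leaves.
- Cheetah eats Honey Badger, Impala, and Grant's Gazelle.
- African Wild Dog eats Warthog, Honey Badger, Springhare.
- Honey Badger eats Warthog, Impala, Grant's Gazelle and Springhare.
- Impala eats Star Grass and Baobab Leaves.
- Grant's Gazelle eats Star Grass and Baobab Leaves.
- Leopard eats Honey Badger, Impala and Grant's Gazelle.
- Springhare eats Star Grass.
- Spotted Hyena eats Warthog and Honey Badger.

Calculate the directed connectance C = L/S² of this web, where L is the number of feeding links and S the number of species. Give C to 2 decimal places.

The web has S = 11 species and L = 22 feeding links.
C = L / S² = 22 / 121 = 0.1818 ≈ 0.18.

C = 0.18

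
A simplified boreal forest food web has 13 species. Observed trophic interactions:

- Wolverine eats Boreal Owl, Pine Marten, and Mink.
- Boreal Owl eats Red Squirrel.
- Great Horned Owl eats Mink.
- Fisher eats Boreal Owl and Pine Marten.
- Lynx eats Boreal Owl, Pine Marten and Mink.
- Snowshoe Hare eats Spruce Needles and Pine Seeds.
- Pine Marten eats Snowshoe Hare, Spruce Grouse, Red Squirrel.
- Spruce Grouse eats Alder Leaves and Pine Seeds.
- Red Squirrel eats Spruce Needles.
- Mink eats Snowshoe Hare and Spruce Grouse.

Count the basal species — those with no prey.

3

Basal species (no prey listed): Pine Seeds, Alder Leaves, Spruce Needles.
Count: 3.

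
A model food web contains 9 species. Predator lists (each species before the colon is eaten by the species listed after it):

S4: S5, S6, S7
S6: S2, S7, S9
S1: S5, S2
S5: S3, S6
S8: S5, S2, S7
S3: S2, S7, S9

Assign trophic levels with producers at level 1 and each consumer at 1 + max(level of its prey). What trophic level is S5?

S4 is a producer → level 1.
S5 eats S4 (level 1); other prey at levels: S8 1, S1 1 → level 2.

Trophic level 2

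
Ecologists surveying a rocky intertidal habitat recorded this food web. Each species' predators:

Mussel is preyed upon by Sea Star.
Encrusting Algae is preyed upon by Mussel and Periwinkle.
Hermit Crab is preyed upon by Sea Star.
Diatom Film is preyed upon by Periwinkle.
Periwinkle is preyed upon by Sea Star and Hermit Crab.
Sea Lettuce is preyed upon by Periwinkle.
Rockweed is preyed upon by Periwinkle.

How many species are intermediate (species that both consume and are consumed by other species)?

Intermediate species (has both prey and predators): Periwinkle, Mussel, Hermit Crab.
Count: 3.

3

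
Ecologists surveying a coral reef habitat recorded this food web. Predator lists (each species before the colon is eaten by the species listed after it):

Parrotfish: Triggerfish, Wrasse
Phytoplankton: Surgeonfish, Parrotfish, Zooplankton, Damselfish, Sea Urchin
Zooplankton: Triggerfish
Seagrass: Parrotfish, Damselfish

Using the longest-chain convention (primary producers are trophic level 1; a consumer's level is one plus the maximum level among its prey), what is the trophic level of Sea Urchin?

Phytoplankton is a producer → level 1.
Sea Urchin eats Phytoplankton → level 2.

Trophic level 2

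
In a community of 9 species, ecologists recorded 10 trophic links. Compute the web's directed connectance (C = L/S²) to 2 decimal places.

The web has S = 9 species and L = 10 feeding links.
C = L / S² = 10 / 81 = 0.1235 ≈ 0.12.

C = 0.12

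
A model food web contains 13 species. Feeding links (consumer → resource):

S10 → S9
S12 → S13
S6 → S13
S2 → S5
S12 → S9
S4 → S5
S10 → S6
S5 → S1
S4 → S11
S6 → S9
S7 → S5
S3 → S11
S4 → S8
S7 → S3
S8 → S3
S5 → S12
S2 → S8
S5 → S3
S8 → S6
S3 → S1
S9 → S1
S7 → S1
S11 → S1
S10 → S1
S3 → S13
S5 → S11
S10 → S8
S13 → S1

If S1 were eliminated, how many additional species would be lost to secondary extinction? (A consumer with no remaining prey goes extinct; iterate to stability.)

Remove S1.
Round 1: S13 (all prey gone), S9 (all prey gone), S11 (all prey gone) → extinct.
Round 2: S3 (all prey gone), S6 (all prey gone), S12 (all prey gone) → extinct.
Round 3: S5 (all prey gone), S8 (all prey gone) → extinct.
Round 4: S2 (all prey gone), S10 (all prey gone), S4 (all prey gone), S7 (all prey gone) → extinct.
No further losses. Total secondary extinctions: 12.

12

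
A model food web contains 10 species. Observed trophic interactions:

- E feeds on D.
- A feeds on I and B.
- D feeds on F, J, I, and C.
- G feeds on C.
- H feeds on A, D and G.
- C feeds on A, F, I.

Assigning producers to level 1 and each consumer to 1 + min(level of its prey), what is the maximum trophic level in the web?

3

Producers (level 1): F, B, J, I.
Following each consumer down to its lowest-level prey: F → C → G (levels 1 through 3).
All prey of G (C 2) are at level 2 or above, so G is at level 1 + 2 = 3.
Every consumer has at least one prey at level 2 or below, so none exceeds level 3.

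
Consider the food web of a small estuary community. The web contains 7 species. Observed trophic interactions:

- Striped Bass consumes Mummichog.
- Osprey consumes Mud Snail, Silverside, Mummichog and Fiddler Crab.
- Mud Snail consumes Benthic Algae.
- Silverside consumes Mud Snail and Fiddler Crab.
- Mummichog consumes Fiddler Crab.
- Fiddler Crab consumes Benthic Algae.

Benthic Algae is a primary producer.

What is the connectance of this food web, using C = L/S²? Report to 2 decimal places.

C = 0.20

The web has S = 7 species and L = 10 feeding links.
C = L / S² = 10 / 49 = 0.2041 ≈ 0.20.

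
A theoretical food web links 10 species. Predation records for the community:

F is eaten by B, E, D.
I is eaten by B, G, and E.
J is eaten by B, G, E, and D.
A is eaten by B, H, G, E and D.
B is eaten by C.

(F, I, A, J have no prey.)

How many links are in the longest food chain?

2 links

One longest chain: F → B → C.
It has 3 species and 2 links.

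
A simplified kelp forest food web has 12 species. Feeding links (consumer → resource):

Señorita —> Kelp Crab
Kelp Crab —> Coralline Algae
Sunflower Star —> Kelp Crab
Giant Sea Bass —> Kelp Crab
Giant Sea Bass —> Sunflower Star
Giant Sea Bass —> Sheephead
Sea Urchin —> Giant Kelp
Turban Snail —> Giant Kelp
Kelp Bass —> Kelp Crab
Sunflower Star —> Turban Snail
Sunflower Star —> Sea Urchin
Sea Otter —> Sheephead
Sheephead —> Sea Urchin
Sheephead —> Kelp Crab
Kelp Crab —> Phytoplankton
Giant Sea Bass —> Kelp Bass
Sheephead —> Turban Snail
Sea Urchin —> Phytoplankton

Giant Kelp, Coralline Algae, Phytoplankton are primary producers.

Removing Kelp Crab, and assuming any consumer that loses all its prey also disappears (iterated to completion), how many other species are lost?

2

Remove Kelp Crab.
Round 1: Kelp Bass (all prey gone), Señorita (all prey gone) → extinct.
No further losses. Total secondary extinctions: 2.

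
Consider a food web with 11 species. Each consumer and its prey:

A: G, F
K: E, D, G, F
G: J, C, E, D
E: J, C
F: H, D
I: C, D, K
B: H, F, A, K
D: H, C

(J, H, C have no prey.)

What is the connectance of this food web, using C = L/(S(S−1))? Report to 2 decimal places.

C = 0.21

The web has S = 11 species and L = 23 feeding links.
C = L / (S(S−1)) = 23 / 110 = 0.2091 ≈ 0.21.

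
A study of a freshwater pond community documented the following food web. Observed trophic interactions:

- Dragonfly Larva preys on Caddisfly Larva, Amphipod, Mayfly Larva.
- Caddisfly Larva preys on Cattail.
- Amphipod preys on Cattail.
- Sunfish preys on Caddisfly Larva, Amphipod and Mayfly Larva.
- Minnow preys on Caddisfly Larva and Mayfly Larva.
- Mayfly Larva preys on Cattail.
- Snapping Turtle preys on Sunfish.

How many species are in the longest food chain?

4 species

One longest chain: Cattail → Mayfly Larva → Sunfish → Snapping Turtle.
It has 4 species and 3 links.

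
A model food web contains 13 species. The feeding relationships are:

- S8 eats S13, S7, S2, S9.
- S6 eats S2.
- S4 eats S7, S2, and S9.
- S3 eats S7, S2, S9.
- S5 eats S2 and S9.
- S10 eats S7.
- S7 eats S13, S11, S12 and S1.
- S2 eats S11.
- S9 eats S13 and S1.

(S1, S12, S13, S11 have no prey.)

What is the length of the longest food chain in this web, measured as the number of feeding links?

One longest chain: S1 → S7 → S10.
It has 3 species and 2 links.

2 links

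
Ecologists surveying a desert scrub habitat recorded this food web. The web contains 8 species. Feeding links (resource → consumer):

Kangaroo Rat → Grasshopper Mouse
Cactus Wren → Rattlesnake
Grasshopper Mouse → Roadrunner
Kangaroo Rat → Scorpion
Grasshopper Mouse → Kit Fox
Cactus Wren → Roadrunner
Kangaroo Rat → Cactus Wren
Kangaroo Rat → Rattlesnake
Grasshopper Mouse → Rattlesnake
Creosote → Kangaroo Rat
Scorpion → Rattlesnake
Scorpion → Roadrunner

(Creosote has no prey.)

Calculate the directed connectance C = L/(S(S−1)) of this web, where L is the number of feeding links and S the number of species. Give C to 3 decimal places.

C = 0.214

The web has S = 8 species and L = 12 feeding links.
C = L / (S(S−1)) = 12 / 56 = 0.2143 ≈ 0.214.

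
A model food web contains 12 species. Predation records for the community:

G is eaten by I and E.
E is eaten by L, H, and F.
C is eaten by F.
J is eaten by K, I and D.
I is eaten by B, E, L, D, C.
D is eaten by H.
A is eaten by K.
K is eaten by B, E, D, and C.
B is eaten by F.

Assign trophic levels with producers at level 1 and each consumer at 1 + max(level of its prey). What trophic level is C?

Trophic level 3

J is a producer → level 1.
I eats J (level 1); other prey at levels: G 1 → level 2.
C eats I (level 2); other prey at levels: K 2 → level 3.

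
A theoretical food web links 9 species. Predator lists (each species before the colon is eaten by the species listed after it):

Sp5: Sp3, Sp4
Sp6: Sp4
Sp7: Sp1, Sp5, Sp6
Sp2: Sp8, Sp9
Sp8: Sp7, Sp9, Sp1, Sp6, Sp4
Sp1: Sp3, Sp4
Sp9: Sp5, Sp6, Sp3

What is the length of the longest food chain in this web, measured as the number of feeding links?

One longest chain: Sp2 → Sp8 → Sp7 → Sp1 → Sp3.
It has 5 species and 4 links.

4 links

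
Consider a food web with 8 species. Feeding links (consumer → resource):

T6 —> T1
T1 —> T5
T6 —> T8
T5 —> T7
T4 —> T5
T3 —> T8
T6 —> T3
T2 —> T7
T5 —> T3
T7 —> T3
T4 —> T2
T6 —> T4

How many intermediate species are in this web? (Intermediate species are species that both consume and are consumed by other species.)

Intermediate species (has both prey and predators): T3, T7, T2, T5, T1, T4.
Count: 6.

6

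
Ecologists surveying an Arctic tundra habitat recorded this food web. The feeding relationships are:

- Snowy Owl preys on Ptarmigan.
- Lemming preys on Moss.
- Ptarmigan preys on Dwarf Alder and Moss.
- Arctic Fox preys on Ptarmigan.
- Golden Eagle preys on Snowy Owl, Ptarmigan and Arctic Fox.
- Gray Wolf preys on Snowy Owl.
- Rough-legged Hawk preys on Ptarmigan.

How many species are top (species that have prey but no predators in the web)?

Top species (has prey, but nothing eats it): Lemming, Rough-legged Hawk, Gray Wolf, Golden Eagle.
Count: 4.

4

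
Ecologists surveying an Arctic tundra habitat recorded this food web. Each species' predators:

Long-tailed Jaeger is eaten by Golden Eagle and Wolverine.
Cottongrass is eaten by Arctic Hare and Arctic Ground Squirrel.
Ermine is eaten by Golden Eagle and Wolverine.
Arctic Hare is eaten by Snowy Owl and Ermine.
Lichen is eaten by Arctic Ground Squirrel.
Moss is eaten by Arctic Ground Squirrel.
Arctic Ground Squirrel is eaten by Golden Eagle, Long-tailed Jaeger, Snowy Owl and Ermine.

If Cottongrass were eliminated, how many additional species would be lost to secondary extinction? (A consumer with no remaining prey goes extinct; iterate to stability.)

1

Remove Cottongrass.
Round 1: Arctic Hare (all prey gone) → extinct.
No further losses. Total secondary extinctions: 1.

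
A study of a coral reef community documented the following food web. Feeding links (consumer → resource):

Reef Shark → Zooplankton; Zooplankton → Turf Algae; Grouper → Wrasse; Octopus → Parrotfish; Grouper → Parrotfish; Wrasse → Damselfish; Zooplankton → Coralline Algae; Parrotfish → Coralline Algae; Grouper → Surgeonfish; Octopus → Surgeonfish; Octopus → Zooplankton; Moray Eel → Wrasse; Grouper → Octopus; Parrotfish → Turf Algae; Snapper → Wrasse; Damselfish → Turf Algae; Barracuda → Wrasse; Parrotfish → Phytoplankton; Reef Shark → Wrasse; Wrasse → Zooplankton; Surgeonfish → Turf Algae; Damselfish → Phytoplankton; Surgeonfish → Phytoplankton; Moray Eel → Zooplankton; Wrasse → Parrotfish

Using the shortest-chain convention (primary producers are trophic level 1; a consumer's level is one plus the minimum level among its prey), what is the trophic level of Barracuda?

Coralline Algae is a producer → level 1.
Zooplankton eats Coralline Algae → level 2.
Wrasse eats Zooplankton → level 3.
Barracuda eats Wrasse → level 4.
No prey of Barracuda is below level 3, so 4 is the minimum.

Trophic level 4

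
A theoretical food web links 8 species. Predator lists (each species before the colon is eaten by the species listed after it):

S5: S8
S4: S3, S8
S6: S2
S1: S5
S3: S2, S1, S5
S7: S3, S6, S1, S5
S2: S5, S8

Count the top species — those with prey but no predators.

Top species (has prey, but nothing eats it): S8.
Count: 1.

1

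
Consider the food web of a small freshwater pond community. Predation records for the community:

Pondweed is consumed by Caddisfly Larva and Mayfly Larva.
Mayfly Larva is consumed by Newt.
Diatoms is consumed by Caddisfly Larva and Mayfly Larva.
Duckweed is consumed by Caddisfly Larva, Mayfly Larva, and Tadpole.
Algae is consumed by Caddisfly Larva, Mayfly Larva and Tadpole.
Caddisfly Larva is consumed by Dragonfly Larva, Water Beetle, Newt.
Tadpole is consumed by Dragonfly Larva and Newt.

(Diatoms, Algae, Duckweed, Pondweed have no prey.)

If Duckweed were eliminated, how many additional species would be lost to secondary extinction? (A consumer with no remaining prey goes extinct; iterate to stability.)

0

Remove Duckweed.
Every predator of it retains at least one other prey: Caddisfly Larva still has Diatoms, Algae, Pondweed; Mayfly Larva still has Diatoms, Algae, Pondweed; Tadpole still has Algae.
No consumer loses all prey, so no secondary extinctions occur.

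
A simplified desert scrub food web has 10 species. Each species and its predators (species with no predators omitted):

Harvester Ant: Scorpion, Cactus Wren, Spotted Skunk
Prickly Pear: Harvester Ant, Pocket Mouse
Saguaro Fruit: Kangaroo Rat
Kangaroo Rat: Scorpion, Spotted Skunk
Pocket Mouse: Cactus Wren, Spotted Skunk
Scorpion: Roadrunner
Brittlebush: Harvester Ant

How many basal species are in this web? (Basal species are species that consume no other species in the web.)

Basal species (no prey listed): Prickly Pear, Saguaro Fruit, Brittlebush.
Count: 3.

3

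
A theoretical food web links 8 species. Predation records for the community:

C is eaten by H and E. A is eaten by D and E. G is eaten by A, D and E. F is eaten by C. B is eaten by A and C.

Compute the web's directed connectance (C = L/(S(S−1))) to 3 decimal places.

The web has S = 8 species and L = 10 feeding links.
C = L / (S(S−1)) = 10 / 56 = 0.1786 ≈ 0.179.

C = 0.179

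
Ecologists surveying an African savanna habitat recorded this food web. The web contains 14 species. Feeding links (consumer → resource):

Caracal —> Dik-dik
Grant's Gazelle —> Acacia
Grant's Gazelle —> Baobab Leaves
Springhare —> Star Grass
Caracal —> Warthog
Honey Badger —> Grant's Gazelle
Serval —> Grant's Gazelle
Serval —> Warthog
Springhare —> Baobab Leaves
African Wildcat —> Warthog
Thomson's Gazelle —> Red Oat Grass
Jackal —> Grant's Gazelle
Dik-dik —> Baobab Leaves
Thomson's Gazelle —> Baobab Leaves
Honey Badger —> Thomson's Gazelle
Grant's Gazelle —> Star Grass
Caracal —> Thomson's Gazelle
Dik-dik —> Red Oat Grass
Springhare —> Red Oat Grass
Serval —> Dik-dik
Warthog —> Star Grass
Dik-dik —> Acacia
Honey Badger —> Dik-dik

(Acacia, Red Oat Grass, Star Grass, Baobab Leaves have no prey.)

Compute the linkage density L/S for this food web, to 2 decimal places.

L/S = 1.64

There are L = 23 links among S = 14 species.
L/S = 23/14 = 1.6429 ≈ 1.64.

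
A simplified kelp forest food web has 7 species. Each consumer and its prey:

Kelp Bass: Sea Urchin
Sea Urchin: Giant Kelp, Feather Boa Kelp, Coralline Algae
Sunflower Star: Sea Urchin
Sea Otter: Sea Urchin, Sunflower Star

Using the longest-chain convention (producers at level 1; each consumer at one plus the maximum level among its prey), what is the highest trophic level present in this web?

4

Producers (level 1): Giant Kelp, Feather Boa Kelp, Coralline Algae.
Giant Kelp → Sea Urchin → Sunflower Star → Sea Otter gives Sea Otter level 4.
No species has a prey at level 4, so no species reaches level 5.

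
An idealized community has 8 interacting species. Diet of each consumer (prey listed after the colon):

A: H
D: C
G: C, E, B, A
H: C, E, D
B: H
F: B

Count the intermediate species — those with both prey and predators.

Intermediate species (has both prey and predators): D, H, B, A.
Count: 4.

4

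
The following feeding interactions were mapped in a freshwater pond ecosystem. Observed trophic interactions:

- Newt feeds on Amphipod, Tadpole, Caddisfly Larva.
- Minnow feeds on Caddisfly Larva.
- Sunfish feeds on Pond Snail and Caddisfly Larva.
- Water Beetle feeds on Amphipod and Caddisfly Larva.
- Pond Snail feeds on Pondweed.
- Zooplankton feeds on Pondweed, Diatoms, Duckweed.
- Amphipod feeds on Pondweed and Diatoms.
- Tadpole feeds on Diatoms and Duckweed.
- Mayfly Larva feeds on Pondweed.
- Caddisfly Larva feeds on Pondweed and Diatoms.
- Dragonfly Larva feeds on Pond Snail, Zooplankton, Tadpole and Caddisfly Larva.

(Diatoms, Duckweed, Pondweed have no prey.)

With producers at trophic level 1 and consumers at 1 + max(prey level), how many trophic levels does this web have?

Producers (level 1): Diatoms, Duckweed, Pondweed.
Diatoms → Caddisfly Larva → Water Beetle gives Water Beetle level 3.
No species has a prey at level 3, so no species reaches level 4.

3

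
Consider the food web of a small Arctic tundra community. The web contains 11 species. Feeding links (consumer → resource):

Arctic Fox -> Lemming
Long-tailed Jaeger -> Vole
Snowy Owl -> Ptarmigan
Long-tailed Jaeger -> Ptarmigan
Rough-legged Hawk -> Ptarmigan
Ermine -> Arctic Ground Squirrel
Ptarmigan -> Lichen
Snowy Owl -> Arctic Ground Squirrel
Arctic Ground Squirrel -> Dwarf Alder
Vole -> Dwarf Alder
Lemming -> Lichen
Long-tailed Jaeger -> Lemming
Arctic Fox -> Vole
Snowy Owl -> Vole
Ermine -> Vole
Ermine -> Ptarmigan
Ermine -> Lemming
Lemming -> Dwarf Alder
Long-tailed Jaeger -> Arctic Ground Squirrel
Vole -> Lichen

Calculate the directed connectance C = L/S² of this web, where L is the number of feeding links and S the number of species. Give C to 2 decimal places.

C = 0.17

The web has S = 11 species and L = 20 feeding links.
C = L / S² = 20 / 121 = 0.1653 ≈ 0.17.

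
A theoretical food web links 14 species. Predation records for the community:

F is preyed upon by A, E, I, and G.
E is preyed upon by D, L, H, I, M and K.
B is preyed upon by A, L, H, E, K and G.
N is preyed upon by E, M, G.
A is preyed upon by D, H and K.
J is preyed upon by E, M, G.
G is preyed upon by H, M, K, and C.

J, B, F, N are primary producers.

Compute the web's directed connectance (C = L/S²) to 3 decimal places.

C = 0.148

The web has S = 14 species and L = 29 feeding links.
C = L / S² = 29 / 196 = 0.1480 ≈ 0.148.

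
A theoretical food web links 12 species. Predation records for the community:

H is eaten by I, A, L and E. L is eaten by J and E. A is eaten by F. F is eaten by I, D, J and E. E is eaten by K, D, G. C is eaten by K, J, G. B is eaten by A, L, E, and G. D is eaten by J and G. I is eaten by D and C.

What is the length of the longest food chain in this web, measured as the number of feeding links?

5 links

One longest chain: H → A → F → I → C → K.
It has 6 species and 5 links.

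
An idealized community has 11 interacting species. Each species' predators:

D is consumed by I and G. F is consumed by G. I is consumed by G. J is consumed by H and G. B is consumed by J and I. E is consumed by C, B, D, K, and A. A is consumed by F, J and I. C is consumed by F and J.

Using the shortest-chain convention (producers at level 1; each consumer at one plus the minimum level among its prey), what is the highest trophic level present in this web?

4

Producers (level 1): E.
Following each consumer down to its lowest-level prey: E → B → J → H (levels 1 through 4).
All prey of H (J 3) are at level 3 or above, so H is at level 1 + 3 = 4.
Every consumer has at least one prey at level 3 or below, so none exceeds level 4.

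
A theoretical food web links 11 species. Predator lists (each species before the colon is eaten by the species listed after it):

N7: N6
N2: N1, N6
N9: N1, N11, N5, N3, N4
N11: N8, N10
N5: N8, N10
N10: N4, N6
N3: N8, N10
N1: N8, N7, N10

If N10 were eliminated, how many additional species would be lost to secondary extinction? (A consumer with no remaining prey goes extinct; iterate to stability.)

0

Remove N10.
Every predator of it retains at least one other prey: N4 still has N9; N6 still has N2, N7.
No consumer loses all prey, so no secondary extinctions occur.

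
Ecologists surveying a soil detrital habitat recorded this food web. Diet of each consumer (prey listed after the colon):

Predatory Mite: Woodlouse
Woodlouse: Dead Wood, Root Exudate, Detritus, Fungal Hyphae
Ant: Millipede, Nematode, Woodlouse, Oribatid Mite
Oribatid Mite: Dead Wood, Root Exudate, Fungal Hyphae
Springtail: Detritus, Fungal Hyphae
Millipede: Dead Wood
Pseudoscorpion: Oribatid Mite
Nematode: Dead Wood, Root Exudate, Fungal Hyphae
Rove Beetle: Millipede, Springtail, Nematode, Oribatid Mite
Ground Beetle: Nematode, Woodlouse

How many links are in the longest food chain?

2 links

One longest chain: Dead Wood → Oribatid Mite → Pseudoscorpion.
It has 3 species and 2 links.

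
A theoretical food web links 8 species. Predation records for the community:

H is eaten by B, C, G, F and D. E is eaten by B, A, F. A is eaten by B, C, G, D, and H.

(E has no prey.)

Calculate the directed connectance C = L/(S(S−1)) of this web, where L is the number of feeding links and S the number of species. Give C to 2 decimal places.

The web has S = 8 species and L = 13 feeding links.
C = L / (S(S−1)) = 13 / 56 = 0.2321 ≈ 0.23.

C = 0.23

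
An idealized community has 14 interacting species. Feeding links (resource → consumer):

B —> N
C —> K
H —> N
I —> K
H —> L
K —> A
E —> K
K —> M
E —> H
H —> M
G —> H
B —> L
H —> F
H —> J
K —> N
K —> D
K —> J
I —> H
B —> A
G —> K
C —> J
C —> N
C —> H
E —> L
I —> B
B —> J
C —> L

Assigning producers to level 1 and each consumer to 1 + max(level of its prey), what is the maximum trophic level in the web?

3

Producers (level 1): C, E, I, G.
I → B → N gives N level 3.
No species has a prey at level 3, so no species reaches level 4.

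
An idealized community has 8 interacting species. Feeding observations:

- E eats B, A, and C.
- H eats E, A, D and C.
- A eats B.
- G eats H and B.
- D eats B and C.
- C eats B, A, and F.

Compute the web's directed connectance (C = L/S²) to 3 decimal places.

The web has S = 8 species and L = 15 feeding links.
C = L / S² = 15 / 64 = 0.2344 ≈ 0.234.

C = 0.234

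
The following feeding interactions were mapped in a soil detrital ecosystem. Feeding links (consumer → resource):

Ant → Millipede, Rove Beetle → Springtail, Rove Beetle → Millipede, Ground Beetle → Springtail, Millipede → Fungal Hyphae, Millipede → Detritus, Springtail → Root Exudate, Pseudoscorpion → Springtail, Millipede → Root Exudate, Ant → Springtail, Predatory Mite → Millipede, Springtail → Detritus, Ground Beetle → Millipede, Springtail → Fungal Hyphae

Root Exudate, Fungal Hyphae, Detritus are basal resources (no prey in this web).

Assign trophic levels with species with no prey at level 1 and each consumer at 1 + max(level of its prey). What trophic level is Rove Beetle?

Trophic level 3

Root Exudate has no prey (basal) → level 1.
Springtail eats Root Exudate (level 1); other prey at levels: Fungal Hyphae 1, Detritus 1 → level 2.
Rove Beetle eats Springtail (level 2); other prey at levels: Millipede 2 → level 3.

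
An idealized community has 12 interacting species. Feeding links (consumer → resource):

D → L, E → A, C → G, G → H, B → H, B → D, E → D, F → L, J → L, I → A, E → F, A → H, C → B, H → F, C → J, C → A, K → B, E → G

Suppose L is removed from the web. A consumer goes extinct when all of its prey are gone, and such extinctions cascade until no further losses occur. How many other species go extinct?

11

Remove L.
Round 1: J (all prey gone), D (all prey gone), F (all prey gone) → extinct.
Round 2: H (all prey gone) → extinct.
Round 3: A (all prey gone), B (all prey gone), G (all prey gone) → extinct.
Round 4: I (all prey gone), E (all prey gone), K (all prey gone), C (all prey gone) → extinct.
No further losses. Total secondary extinctions: 11.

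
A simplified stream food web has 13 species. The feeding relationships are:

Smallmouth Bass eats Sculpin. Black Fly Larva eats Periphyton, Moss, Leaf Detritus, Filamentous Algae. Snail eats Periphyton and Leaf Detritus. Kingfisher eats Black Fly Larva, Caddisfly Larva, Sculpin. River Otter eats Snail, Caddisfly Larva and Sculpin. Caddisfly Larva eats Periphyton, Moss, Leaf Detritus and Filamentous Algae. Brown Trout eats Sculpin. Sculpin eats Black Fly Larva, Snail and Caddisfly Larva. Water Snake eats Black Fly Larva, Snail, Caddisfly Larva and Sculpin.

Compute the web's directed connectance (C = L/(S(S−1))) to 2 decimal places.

C = 0.16

The web has S = 13 species and L = 25 feeding links.
C = L / (S(S−1)) = 25 / 156 = 0.1603 ≈ 0.16.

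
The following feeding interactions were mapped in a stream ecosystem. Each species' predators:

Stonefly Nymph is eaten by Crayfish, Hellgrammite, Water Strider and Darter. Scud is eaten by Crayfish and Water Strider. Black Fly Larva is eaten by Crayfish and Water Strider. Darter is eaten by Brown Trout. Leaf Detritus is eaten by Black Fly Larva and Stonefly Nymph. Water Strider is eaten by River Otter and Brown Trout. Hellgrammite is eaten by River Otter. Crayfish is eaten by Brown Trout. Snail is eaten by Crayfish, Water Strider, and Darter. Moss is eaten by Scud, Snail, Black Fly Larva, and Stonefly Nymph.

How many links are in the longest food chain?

One longest chain: Moss → Stonefly Nymph → Hellgrammite → River Otter.
It has 4 species and 3 links.

3 links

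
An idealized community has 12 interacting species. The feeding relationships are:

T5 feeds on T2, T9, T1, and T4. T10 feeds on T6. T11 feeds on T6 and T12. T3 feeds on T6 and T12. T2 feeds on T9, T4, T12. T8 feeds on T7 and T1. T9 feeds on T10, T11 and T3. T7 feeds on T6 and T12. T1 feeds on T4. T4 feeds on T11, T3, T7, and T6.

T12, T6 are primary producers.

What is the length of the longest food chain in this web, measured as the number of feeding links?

One longest chain: T12 → T11 → T4 → T2 → T5.
It has 5 species and 4 links.

4 links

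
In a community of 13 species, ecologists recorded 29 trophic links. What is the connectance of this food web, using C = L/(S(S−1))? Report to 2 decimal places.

C = 0.19

The web has S = 13 species and L = 29 feeding links.
C = L / (S(S−1)) = 29 / 156 = 0.1859 ≈ 0.19.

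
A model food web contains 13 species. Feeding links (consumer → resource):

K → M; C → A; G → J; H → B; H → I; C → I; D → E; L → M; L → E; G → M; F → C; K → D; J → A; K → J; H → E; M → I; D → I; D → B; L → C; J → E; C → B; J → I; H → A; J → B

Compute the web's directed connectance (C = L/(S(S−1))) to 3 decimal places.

The web has S = 13 species and L = 24 feeding links.
C = L / (S(S−1)) = 24 / 156 = 0.1538 ≈ 0.154.

C = 0.154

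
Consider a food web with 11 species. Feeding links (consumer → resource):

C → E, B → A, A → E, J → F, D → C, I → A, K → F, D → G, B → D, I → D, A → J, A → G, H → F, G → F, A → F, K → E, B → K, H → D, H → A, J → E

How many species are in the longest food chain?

4 species

One longest chain: F → G → A → H.
It has 4 species and 3 links.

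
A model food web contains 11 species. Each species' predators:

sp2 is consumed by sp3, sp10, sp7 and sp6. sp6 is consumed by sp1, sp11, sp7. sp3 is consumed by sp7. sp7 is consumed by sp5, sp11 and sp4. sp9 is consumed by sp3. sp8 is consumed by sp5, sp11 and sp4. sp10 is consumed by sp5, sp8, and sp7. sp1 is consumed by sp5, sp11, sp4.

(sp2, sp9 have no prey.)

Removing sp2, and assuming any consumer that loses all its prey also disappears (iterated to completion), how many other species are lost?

Remove sp2.
Round 1: sp10 (all prey gone), sp6 (all prey gone) → extinct.
Round 2: sp8 (all prey gone), sp1 (all prey gone) → extinct.
No further losses. Total secondary extinctions: 4.

4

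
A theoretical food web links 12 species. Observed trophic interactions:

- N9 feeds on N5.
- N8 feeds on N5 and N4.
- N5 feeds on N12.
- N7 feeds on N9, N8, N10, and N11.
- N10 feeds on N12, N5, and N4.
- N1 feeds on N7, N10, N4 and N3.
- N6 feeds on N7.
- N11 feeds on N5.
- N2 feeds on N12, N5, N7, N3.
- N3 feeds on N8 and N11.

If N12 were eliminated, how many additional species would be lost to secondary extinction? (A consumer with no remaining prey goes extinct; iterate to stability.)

3

Remove N12.
Round 1: N5 (all prey gone) → extinct.
Round 2: N11 (all prey gone), N9 (all prey gone) → extinct.
No further losses. Total secondary extinctions: 3.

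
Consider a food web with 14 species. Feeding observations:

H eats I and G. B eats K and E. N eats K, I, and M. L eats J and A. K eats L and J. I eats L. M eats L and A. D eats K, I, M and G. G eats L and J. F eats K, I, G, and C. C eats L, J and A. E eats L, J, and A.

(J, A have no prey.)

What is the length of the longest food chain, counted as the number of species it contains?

4 species

One longest chain: J → L → I → N.
It has 4 species and 3 links.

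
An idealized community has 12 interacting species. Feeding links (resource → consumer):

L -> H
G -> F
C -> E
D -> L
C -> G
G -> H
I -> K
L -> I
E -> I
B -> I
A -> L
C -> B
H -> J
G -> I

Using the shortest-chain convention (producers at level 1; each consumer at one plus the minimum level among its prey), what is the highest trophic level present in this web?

Producers (level 1): A, D, C.
Following each consumer down to its lowest-level prey: C → G → H → J (levels 1 through 4).
All prey of J (H 3) are at level 3 or above, so J is at level 1 + 3 = 4.
Every consumer has at least one prey at level 3 or below, so none exceeds level 4.

4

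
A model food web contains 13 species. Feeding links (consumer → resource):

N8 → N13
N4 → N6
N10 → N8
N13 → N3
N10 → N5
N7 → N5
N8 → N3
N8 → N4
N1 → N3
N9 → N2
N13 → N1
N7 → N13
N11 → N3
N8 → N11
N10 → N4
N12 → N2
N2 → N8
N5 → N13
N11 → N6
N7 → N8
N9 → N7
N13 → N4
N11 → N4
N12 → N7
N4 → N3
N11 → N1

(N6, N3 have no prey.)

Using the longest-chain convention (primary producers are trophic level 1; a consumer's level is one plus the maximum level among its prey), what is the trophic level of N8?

Trophic level 4

N3 is a producer → level 1.
N1 eats N3 → level 2.
N11 eats N1 (level 2); other prey at levels: N6 1, N3 1, N4 2 → level 3.
N8 eats N11 (level 3); other prey at levels: N3 1, N4 2, N13 3 → level 4.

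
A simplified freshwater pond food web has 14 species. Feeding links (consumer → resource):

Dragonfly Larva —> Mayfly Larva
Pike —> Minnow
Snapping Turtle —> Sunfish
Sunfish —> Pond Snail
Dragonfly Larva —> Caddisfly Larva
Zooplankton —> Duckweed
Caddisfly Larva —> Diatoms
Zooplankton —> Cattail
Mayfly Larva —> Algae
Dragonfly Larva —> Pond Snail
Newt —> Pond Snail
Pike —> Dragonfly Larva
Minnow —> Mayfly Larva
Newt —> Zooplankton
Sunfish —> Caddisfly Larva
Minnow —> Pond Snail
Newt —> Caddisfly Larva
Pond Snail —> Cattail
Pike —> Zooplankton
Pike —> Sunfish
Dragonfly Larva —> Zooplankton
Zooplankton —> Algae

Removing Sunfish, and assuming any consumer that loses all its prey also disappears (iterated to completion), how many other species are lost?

Remove Sunfish.
Round 1: Snapping Turtle (all prey gone) → extinct.
No further losses. Total secondary extinctions: 1.

1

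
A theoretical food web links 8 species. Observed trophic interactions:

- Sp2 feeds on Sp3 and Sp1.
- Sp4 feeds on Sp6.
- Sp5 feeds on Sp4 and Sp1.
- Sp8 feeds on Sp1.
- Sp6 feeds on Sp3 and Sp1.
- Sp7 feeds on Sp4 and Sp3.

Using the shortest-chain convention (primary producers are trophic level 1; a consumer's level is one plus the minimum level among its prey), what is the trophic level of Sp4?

Trophic level 3

Sp3 is a producer → level 1.
Sp6 eats Sp3 → level 2.
Sp4 eats Sp6 → level 3.
No prey of Sp4 is below level 2, so 3 is the minimum.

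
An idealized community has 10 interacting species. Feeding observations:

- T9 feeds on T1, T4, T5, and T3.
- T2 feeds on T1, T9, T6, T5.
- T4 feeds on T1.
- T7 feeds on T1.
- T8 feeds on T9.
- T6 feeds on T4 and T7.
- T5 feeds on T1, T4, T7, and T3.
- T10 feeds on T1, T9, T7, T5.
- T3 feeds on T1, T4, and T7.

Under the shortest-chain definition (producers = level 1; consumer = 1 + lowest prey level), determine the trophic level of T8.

T1 is a producer → level 1.
T9 eats T1 → level 2.
T8 eats T9 → level 3.
No prey of T8 is below level 2, so 3 is the minimum.

Trophic level 3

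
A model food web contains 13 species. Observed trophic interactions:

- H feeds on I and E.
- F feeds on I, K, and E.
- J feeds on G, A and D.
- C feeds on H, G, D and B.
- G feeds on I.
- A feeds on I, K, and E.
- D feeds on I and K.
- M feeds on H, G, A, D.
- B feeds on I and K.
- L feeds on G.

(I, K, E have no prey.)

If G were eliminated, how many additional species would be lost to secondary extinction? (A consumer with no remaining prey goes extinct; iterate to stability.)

1

Remove G.
Round 1: L (all prey gone) → extinct.
No further losses. Total secondary extinctions: 1.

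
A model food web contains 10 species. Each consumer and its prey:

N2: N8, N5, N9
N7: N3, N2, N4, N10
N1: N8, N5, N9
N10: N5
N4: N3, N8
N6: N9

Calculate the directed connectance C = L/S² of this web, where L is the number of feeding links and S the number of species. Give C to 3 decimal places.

The web has S = 10 species and L = 14 feeding links.
C = L / S² = 14 / 100 = 0.1400 ≈ 0.140.

C = 0.140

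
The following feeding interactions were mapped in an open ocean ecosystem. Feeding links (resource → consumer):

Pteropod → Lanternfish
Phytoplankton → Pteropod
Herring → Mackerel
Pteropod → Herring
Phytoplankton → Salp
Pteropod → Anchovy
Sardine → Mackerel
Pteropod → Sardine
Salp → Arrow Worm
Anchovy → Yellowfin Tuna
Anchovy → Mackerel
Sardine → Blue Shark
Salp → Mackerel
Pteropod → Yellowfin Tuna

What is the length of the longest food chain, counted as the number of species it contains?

One longest chain: Phytoplankton → Pteropod → Sardine → Mackerel.
It has 4 species and 3 links.

4 species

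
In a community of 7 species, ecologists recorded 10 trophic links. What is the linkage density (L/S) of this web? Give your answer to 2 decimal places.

L/S = 1.43

There are L = 10 links among S = 7 species.
L/S = 10/7 = 1.4286 ≈ 1.43.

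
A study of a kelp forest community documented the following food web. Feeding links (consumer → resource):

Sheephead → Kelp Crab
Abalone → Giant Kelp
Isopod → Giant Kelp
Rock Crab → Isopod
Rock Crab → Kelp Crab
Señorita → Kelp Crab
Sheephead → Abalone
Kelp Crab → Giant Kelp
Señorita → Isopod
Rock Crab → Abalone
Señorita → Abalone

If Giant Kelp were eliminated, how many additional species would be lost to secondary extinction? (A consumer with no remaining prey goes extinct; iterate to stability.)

Remove Giant Kelp.
Round 1: Kelp Crab (all prey gone), Abalone (all prey gone), Isopod (all prey gone) → extinct.
Round 2: Sheephead (all prey gone), Rock Crab (all prey gone), Señorita (all prey gone) → extinct.
No further losses. Total secondary extinctions: 6.

6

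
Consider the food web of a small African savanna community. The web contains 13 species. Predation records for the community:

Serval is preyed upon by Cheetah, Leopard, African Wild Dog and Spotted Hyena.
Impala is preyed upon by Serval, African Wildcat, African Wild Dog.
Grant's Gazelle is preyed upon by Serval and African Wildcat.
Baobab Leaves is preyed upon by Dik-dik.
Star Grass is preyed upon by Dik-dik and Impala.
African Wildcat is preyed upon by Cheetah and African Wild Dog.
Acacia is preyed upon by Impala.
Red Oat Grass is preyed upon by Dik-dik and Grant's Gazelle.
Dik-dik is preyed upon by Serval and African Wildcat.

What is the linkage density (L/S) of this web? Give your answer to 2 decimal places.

L/S = 1.46

There are L = 19 links among S = 13 species.
L/S = 19/13 = 1.4615 ≈ 1.46.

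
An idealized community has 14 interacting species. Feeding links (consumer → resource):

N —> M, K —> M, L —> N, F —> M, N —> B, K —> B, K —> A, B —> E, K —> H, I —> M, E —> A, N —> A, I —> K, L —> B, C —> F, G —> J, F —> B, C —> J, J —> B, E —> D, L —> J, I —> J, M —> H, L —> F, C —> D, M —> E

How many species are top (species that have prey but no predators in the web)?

4

Top species (has prey, but nothing eats it): C, I, L, G.
Count: 4.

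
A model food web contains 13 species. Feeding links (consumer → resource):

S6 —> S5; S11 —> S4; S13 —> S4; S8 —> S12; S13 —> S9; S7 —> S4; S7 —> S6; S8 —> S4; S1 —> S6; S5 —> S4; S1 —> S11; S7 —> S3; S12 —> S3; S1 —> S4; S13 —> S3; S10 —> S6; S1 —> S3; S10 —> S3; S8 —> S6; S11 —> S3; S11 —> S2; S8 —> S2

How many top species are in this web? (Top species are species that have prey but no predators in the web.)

Top species (has prey, but nothing eats it): S13, S7, S1, S8, S10.
Count: 5.

5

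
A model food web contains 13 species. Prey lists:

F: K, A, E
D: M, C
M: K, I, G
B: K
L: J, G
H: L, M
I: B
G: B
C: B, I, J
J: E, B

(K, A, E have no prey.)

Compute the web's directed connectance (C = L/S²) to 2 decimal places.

The web has S = 13 species and L = 20 feeding links.
C = L / S² = 20 / 169 = 0.1183 ≈ 0.12.

C = 0.12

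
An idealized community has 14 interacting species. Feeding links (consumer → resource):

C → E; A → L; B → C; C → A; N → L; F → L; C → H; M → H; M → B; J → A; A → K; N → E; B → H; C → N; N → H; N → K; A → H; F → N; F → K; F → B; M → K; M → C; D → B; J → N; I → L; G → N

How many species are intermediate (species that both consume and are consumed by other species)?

4

Intermediate species (has both prey and predators): A, N, C, B.
Count: 4.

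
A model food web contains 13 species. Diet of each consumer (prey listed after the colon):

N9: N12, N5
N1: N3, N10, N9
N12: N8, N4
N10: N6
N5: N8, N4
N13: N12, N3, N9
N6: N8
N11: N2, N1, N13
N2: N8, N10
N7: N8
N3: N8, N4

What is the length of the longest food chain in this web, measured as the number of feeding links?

4 links

One longest chain: N8 → N6 → N10 → N2 → N11.
It has 5 species and 4 links.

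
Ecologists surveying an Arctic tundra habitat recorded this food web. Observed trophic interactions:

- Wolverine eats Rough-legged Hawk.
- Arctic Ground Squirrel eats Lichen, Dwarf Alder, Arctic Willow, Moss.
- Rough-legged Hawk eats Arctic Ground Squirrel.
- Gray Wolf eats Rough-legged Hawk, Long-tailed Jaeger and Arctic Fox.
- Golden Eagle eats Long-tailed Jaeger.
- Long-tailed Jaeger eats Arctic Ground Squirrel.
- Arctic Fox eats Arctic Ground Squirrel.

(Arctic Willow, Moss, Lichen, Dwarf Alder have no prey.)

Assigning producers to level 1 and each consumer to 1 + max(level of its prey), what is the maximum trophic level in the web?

Producers (level 1): Arctic Willow, Moss, Lichen, Dwarf Alder.
Arctic Willow → Arctic Ground Squirrel → Rough-legged Hawk → Wolverine gives Wolverine level 4.
No species has a prey at level 4, so no species reaches level 5.

4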